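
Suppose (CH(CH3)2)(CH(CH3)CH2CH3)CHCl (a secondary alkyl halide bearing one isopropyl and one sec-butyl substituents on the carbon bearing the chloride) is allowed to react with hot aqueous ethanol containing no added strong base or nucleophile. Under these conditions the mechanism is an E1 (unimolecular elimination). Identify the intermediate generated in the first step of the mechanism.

secondary carbocation

Step 1: Unassisted departure of Cl⁻ (taking the C–Cl bonding pair) generates a secondary carbocation.
After step 1 the species present is a secondary carbocation.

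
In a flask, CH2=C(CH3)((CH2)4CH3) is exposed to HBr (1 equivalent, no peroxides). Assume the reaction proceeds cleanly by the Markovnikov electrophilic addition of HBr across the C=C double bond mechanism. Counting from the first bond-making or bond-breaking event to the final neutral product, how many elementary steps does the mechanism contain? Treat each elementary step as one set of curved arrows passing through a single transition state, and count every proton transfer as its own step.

2

Step 1: Electrophilic addition begins with the π(C=C) electrons forming a bond to the proton of HBr. Following Markovnikov's rule, the resulting cation is tertiary. The H–Br bond breaks heterolytically, releasing Br⁻.
(No 1,2-shift: no single shift to an adjacent carbon would give a more stable cation.)
Step 2: The Br⁻ anion donates a lone pair to the carbocation, forming the new C–Br σ-bond and giving the neutral alkyl halide.
Total: 2 elementary steps.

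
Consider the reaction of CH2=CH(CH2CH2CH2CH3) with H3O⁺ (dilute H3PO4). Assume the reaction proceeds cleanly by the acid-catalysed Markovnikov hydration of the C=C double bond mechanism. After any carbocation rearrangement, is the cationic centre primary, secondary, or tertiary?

Step 1: Electrophilic addition begins with the π(C=C) electrons forming a bond to the proton of H3O⁺. Following Markovnikov's rule, the resulting cation is secondary. H2O is released.
No single 1,2-shift to an adjacent carbon would give a more-substituted cation, so no rearrangement occurs.

secondary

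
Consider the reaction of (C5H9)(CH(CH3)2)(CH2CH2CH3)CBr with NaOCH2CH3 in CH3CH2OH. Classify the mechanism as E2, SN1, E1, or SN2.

Conditions: a strong base with a tertiary substrate bearing a β-hydrogen.
These conditions are the textbook signature of the E2 pathway.
A strong (often hindered) base removes a β-H in concert with loss of the leaving group — bimolecular elimination.

E2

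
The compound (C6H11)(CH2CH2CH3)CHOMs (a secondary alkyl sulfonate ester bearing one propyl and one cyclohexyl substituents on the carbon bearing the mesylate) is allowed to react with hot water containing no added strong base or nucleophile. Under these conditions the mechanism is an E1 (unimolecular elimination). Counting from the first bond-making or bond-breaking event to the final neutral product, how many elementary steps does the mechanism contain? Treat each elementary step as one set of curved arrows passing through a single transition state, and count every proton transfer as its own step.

3

Step 1: Rate-determining heterolysis of the C–O bond gives MsO⁻ and a secondary carbocation.
Step 2: A hydride (H with its bonding pair) migrates from the adjacent cyclohexyl carbon to the cationic centre — a 1,2-hydride shift — upgrading the secondary cation to a tertiary one.
Step 3: A water molecule (solvent) deprotonates a β-carbon; as the C–H bond breaks, those electrons form the new alkene π bond.
Total: 3 elementary steps.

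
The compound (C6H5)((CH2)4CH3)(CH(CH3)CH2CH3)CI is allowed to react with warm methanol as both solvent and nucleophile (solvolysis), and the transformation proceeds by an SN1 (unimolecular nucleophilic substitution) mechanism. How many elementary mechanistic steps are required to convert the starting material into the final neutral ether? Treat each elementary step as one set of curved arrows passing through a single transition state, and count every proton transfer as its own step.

Step 1: Ionisation: the C–I σ-bond cleaves heterolytically; both bonding electrons depart with I⁻, leaving a tertiary carbocation at the α-carbon.
(No 1,2-shift: no single shift to an adjacent carbon would give a more stable cation.)
Step 2: CH3OH donates an oxygen lone pair into the empty p orbital of the cation, giving a protonated ether (an oxonium ion).
Step 3: Proton transfer from the O–H of the oxonium ion to a solvent molecule delivers the neutral ether.
Total: 3 elementary steps.

3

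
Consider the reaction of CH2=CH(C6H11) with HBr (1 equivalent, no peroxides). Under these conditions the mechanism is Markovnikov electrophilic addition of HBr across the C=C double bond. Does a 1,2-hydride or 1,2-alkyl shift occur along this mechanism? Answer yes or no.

yes

The first-formed carbocation is secondary.
The adjacent cyclohexyl carbon already bears 2 other carbon substituents and has a hydrogen to migrate; after a 1,2-hydride shift from that carbon the positive charge sits on a tertiary centre.
Tertiary is more stable than secondary, so the shift occurs.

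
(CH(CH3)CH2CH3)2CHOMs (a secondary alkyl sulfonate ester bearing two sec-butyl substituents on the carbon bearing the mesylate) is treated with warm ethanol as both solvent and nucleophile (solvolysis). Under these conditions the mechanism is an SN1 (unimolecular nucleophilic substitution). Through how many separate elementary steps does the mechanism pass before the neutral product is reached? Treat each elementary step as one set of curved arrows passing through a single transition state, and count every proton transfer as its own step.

4

Step 1: Ionisation: the C–O σ-bond cleaves heterolytically; both bonding electrons depart with MsO⁻, leaving a secondary carbocation at the α-carbon.
Step 2: A hydride (H with its bonding pair) migrates from the adjacent sec-butyl carbon to the cationic centre — a 1,2-hydride shift — upgrading the secondary cation to a tertiary one.
Step 3: CH3CH2OH donates an oxygen lone pair into the empty p orbital of the cation, giving a protonated ether (an oxonium ion).
Step 4: A second solvent molecule removes the proton on oxygen, giving the neutral ether product.
Total: 4 elementary steps.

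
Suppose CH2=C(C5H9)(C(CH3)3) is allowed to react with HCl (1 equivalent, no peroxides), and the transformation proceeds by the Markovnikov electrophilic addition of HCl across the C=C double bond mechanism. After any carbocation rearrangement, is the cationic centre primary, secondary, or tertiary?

Step 1: Protonation of the alkene by HCl: the π bond acts as the nucleophile and picks up H⁺, giving the more stable (Markovnikov) tertiary carbocation. The H–Cl bond breaks heterolytically, releasing Cl⁻.
No single 1,2-shift to an adjacent carbon would give a more-substituted cation, so no rearrangement occurs.

tertiary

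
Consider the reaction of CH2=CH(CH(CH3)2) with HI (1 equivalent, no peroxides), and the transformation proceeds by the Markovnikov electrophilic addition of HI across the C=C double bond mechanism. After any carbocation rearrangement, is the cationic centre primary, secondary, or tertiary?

tertiary

Step 1: Electrophilic addition begins with the π(C=C) electrons forming a bond to the proton of HI. Following Markovnikov's rule, the resulting cation is secondary. The H–I bond breaks heterolytically, releasing I⁻.
Step 2: A hydride (H with its bonding pair) migrates from the adjacent isopropyl carbon to the cationic centre — a 1,2-hydride shift — upgrading the secondary cation to a tertiary one.
The cation rearranges from secondary to tertiary via a 1,2-hydride shift from the adjacent isopropyl carbon; the tertiary cation is what reacts next.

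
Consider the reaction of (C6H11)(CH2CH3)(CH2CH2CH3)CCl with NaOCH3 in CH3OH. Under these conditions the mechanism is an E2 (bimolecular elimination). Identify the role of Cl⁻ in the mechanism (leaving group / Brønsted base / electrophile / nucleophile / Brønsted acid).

leaving group

Step 1: The strong base CH3O⁻ removes a β-hydrogen; in the same concerted event the electrons of the breaking C–H bond form the new π(C=C) bond and the C–Cl σ-bond breaks, expelling Cl⁻. Anti-periplanar geometry; one transition state.
Cl⁻ departs with both electrons of the breaking σ-bond — that is the definition of a leaving group.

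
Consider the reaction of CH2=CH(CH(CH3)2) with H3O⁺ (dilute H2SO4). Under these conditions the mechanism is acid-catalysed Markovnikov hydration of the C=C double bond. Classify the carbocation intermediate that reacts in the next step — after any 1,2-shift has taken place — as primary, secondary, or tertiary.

Step 1: Electrophilic addition begins with the π(C=C) electrons forming a bond to the proton of H3O⁺. Following Markovnikov's rule, the resulting cation is secondary. H2O is released.
Step 2: A 1,2-hydride shift from the adjacent isopropyl carbon moves the positive charge from the secondary centre to an adjacent carbon, generating a more stable tertiary carbocation.
The cation rearranges from secondary to tertiary via a 1,2-hydride shift from the adjacent isopropyl carbon; the tertiary cation is what reacts next.

tertiary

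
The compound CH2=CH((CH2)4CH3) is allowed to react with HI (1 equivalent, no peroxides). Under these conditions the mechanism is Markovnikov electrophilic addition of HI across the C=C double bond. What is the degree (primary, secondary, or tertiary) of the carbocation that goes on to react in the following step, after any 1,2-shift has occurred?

secondary

Step 1: Protonation of the alkene by HI: the π bond acts as the nucleophile and picks up H⁺, giving the more stable (Markovnikov) secondary carbocation. The H–I bond breaks heterolytically, releasing I⁻.
No single 1,2-shift to an adjacent carbon would give a more-substituted cation, so no rearrangement occurs.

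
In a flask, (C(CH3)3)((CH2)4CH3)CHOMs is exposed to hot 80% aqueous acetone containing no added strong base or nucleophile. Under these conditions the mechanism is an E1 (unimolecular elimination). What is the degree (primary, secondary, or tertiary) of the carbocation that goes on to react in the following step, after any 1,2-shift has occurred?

tertiary

Step 1: Ionisation: the C–O σ-bond cleaves heterolytically; both bonding electrons depart with MsO⁻, leaving a secondary carbocation at the α-carbon.
Step 2: A methyl group with its bonding pair migrates from the adjacent tert-butyl carbon to the cationic centre — a 1,2-methyl shift — upgrading the secondary cation to a tertiary one.
The cation rearranges from secondary to tertiary via a 1,2-methyl shift from the adjacent tert-butyl carbon; the tertiary cation is what reacts next.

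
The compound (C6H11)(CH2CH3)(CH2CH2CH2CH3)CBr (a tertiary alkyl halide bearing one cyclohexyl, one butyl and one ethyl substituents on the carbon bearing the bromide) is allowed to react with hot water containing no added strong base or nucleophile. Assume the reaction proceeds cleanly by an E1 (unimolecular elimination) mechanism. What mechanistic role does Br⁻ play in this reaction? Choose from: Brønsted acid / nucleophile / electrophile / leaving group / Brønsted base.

Step 1: Ionisation: the C–Br σ-bond cleaves heterolytically; both bonding electrons depart with Br⁻, leaving a tertiary carbocation at the α-carbon.
Br⁻ departs with both electrons of the breaking σ-bond — that is the definition of a leaving group.

leaving group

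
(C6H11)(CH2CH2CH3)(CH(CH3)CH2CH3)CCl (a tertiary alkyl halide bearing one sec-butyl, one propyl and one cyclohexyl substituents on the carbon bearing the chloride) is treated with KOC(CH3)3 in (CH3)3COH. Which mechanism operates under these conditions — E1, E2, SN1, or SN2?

E2

Conditions: a strong/bulky base with a tertiary substrate bearing a β-hydrogen.
These conditions are the textbook signature of the E2 pathway.
A strong (often hindered) base removes a β-H in concert with loss of the leaving group — bimolecular elimination.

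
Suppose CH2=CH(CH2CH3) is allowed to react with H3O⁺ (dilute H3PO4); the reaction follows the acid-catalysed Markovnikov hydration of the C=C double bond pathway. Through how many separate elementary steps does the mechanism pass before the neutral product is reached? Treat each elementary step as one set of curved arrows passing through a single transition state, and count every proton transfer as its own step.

3

Step 1: Protonation of the alkene by H3O⁺: the π bond acts as the nucleophile and picks up H⁺, giving the more stable (Markovnikov) secondary carbocation. H2O is released.
(No 1,2-shift: no single shift to an adjacent carbon would give a more stable cation.)
Step 2: Nucleophilic capture of the cation by H2O produces the protonated alcohol (an oxonium ion).
Step 3: Deprotonation of the oxonium ion by a water molecule delivers the neutral alcohol and regenerates the acid catalyst.
Total: 3 elementary steps.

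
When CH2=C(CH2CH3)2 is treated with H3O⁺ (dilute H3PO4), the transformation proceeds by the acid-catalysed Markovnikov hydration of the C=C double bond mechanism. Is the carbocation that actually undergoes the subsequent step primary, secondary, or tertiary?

tertiary

Step 1: Protonation of the alkene by H3O⁺: the π bond acts as the nucleophile and picks up H⁺, giving the more stable (Markovnikov) tertiary carbocation. H2O is released.
No single 1,2-shift to an adjacent carbon would give a more-substituted cation, so no rearrangement occurs.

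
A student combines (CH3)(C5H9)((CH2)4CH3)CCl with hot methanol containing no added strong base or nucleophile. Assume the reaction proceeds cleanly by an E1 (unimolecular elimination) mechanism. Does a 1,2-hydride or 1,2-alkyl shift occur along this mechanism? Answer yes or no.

no

The first-formed carbocation is tertiary.
No single 1,2-shift to an adjacent carbon would produce a more-substituted cation than the one already present, so no rearrangement occurs.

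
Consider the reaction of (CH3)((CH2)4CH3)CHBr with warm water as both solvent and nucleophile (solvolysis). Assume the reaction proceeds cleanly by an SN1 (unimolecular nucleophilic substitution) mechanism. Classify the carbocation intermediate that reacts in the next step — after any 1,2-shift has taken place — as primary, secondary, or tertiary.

secondary

Step 1: The C–Br bond breaks with both electrons going to the bromide; Br⁻ leaves and a secondary carbocation remains.
No single 1,2-shift to an adjacent carbon would give a more-substituted cation, so no rearrangement occurs.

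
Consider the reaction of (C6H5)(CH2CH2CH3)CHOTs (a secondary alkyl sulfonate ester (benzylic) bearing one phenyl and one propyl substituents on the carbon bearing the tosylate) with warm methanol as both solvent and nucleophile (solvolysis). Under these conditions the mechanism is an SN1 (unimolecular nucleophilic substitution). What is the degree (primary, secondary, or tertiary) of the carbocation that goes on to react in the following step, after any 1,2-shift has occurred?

secondary

Step 1: The C–O bond breaks with both electrons going to the tosylate; TsO⁻ leaves and a secondary carbocation remains.
No single 1,2-shift to an adjacent carbon would give a more-substituted cation, so no rearrangement occurs.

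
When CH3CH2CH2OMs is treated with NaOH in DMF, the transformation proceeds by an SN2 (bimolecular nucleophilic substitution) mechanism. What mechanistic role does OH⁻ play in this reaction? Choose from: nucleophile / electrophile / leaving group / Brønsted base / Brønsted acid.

Step 1: Backside attack by OH⁻ on the carbon bearing the mesylate: the new C–O bond forms as the C–O bond breaks, with Walden inversion at carbon.
OH⁻ donates an electron pair to form a new σ-bond to carbon — it is the nucleophile.

nucleophile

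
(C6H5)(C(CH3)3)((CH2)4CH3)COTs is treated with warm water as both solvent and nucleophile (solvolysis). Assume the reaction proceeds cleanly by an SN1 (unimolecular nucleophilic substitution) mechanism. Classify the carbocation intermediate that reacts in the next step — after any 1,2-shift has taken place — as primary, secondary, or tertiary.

tertiary

Step 1: Ionisation: the C–O σ-bond cleaves heterolytically; both bonding electrons depart with TsO⁻, leaving a tertiary carbocation at the α-carbon.
No single 1,2-shift to an adjacent carbon would give a more-substituted cation, so no rearrangement occurs.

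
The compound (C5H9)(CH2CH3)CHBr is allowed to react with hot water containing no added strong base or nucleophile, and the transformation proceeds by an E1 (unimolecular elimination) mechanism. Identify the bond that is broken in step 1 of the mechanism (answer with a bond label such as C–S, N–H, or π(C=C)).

Step 1: The C–Br bond breaks with both electrons going to the bromide; Br⁻ leaves and a secondary carbocation remains.
The bond broken in this step is the C–Br bond.

C–Br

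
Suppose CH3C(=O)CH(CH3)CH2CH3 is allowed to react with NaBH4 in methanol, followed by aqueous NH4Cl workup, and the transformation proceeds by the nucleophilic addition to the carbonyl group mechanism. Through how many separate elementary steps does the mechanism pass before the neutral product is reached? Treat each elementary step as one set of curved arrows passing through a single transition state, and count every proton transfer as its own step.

2

Step 1: Nucleophilic addition: H⁻ (delivered from BH4⁻) adds to the carbonyl carbon, pushing the π(C=O) electron pair onto oxygen and giving a tetrahedral alkoxide.
Step 2: Protonation of the alkoxide by aqueous NH4Cl workup furnishes an alcohol.
Total: 2 elementary steps.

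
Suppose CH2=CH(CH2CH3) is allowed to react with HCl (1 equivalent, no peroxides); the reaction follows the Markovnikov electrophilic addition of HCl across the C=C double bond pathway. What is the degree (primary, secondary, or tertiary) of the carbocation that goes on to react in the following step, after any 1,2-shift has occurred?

secondary

Step 1: The π electrons of the C=C bond attack a proton of HCl; Markovnikov addition places the new C–H on the less-substituted alkene carbon, so the positive charge ends up on the more-substituted carbon — a secondary carbocation. The H–Cl bond breaks heterolytically, releasing Cl⁻.
No single 1,2-shift to an adjacent carbon would give a more-substituted cation, so no rearrangement occurs.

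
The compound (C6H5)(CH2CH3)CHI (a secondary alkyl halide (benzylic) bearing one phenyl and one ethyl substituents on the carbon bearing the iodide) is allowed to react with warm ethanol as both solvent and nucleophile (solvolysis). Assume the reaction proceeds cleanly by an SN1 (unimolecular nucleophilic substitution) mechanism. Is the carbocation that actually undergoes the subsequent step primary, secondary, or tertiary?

secondary

Step 1: Ionisation: the C–I σ-bond cleaves heterolytically; both bonding electrons depart with I⁻, leaving a secondary carbocation at the α-carbon.
No single 1,2-shift to an adjacent carbon would give a more-substituted cation, so no rearrangement occurs.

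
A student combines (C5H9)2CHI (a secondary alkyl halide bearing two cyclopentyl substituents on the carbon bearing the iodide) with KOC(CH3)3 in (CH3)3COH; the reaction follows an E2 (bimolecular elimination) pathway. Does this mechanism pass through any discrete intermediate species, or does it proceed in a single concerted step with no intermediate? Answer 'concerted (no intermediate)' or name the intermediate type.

Concerted anti-periplanar elimination: (CH3)3CO⁻ abstracts a β-H while I⁻ leaves, and the C–H electrons become the new C=C π bond — all in a single transition state.
All bond changes occur in one transition state; no discrete intermediate is formed.

concerted (no intermediate)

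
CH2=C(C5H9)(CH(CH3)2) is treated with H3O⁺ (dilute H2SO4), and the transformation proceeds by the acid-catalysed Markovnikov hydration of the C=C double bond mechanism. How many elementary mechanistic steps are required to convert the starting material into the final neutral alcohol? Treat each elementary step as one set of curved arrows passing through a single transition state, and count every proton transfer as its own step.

3

Step 1: The π electrons of the C=C bond attack a proton of H3O⁺; Markovnikov addition places the new C–H on the less-substituted alkene carbon, so the positive charge ends up on the more-substituted carbon — a tertiary carbocation. H2O is released.
(No 1,2-shift: no single shift to an adjacent carbon would give a more stable cation.)
Step 2: Nucleophilic capture of the cation by H2O produces the protonated alcohol (an oxonium ion).
Step 3: Deprotonation of the oxonium ion by a water molecule delivers the neutral alcohol and regenerates the acid catalyst.
Total: 3 elementary steps.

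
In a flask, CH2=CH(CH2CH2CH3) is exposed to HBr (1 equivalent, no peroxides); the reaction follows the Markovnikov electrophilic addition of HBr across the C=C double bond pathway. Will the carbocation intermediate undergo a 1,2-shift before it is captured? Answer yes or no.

The first-formed carbocation is secondary.
No single 1,2-shift to an adjacent carbon would produce a more-substituted cation than the one already present, so no rearrangement occurs.

no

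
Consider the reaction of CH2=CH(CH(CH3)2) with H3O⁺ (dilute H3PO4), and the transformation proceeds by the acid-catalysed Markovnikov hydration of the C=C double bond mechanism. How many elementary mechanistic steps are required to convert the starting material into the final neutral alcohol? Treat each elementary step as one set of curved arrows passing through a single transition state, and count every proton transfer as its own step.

4

Step 1: Electrophilic addition begins with the π(C=C) electrons forming a bond to the proton of H3O⁺. Following Markovnikov's rule, the resulting cation is secondary. H2O is released.
Step 2: Carbocation rearrangement: a 1,2-hydride shift from the adjacent isopropyl carbon converts the initially-formed secondary cation into the more stable tertiary cation.
Step 3: Nucleophilic capture of the cation by H2O produces the protonated alcohol (an oxonium ion).
Step 4: H2O removes a proton from the oxonium oxygen, regenerating H3O⁺ and giving the neutral alcohol.
Total: 4 elementary steps.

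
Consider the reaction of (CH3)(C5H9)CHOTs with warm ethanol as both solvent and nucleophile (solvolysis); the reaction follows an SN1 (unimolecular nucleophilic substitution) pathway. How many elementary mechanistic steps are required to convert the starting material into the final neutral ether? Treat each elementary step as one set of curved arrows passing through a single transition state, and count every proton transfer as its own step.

4

Step 1: Unassisted departure of TsO⁻ (taking the C–O bonding pair) generates a secondary carbocation.
Step 2: A hydride (H with its bonding pair) migrates from the adjacent cyclopentyl carbon to the cationic centre — a 1,2-hydride shift — upgrading the secondary cation to a tertiary one.
Step 3: A lone pair on the oxygen of CH3CH2OH attacks the carbocation, forming a new C–O σ-bond and an oxonium ion.
Step 4: A second solvent molecule removes the proton on oxygen, giving the neutral ether product.
Total: 4 elementary steps.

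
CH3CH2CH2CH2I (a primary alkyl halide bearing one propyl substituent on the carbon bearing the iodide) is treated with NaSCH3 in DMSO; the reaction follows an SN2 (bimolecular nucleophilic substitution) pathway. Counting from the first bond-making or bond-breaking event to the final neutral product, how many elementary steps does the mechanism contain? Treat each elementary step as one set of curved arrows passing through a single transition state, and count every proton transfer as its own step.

Step 1: Backside attack by CH3S⁻ on the carbon bearing the iodide: the new C–S bond forms as the C–I bond breaks, with Walden inversion at carbon.
Total: 1 elementary step.

1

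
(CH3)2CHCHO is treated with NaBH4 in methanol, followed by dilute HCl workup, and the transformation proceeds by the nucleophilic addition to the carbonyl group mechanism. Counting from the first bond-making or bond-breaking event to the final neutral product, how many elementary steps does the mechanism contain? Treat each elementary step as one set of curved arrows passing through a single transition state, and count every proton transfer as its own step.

Step 1: H⁻ (delivered from BH4⁻) attacks the sp² carbonyl carbon; the C=O π bond breaks and the electrons end up as a lone pair on the alkoxide oxygen of the tetrahedral intermediate.
Step 2: The alkoxide picks up a proton during dilute HCl workup to yield an alcohol.
Total: 2 elementary steps.

2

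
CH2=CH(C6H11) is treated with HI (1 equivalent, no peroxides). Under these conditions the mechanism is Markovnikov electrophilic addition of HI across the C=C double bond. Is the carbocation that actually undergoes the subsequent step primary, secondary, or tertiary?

tertiary

Step 1: Electrophilic addition begins with the π(C=C) electrons forming a bond to the proton of HI. Following Markovnikov's rule, the resulting cation is secondary. The H–I bond breaks heterolytically, releasing I⁻.
Step 2: A hydride (H with its bonding pair) migrates from the adjacent cyclohexyl carbon to the cationic centre — a 1,2-hydride shift — upgrading the secondary cation to a tertiary one.
The cation rearranges from secondary to tertiary via a 1,2-hydride shift from the adjacent cyclohexyl carbon; the tertiary cation is what reacts next.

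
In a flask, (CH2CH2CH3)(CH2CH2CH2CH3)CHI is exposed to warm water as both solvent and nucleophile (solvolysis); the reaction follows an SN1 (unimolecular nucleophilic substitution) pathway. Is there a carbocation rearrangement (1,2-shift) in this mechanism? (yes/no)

The first-formed carbocation is secondary.
No single 1,2-shift to an adjacent carbon would produce a more-substituted cation than the one already present, so no rearrangement occurs.

no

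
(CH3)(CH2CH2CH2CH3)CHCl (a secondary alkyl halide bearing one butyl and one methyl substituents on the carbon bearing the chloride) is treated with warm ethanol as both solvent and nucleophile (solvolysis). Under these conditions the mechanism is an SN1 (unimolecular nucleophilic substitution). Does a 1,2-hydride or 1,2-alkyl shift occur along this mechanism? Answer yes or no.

no

The first-formed carbocation is secondary.
No single 1,2-shift to an adjacent carbon would produce a more-substituted cation than the one already present, so no rearrangement occurs.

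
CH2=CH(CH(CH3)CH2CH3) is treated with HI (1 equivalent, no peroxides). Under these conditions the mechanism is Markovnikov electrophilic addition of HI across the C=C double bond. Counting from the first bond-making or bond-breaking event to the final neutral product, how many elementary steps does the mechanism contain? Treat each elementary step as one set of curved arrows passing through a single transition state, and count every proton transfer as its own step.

Step 1: Electrophilic addition begins with the π(C=C) electrons forming a bond to the proton of HI. Following Markovnikov's rule, the resulting cation is secondary. The H–I bond breaks heterolytically, releasing I⁻.
Step 2: A hydride (H with its bonding pair) migrates from the adjacent sec-butyl carbon to the cationic centre — a 1,2-hydride shift — upgrading the secondary cation to a tertiary one.
Step 3: Nucleophilic attack by I⁻ on the carbocation completes the addition, giving R–I.
Total: 3 elementary steps.

3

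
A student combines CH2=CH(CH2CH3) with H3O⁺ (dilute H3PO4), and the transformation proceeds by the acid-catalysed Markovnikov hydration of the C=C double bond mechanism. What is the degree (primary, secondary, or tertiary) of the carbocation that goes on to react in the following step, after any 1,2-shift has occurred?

Step 1: Electrophilic addition begins with the π(C=C) electrons forming a bond to the proton of H3O⁺. Following Markovnikov's rule, the resulting cation is secondary. H2O is released.
No single 1,2-shift to an adjacent carbon would give a more-substituted cation, so no rearrangement occurs.

secondary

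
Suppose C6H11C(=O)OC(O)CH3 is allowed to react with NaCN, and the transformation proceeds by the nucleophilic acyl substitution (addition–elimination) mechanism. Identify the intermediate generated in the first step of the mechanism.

tetrahedral intermediate

Step 1: Nucleophilic addition of CN⁻ to the acyl carbon breaks the π(C=O) bond and yields a tetrahedral, anionic intermediate.
After step 1 the species present is a tetrahedral intermediate.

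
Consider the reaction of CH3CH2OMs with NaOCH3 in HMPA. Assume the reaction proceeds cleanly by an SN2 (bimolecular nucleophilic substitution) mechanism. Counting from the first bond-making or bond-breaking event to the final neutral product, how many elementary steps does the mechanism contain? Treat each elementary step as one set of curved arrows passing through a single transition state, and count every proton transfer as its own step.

1

Step 1: Backside attack by CH3O⁻ on the carbon bearing the mesylate: the new C–O bond forms as the C–O bond breaks, with Walden inversion at carbon.
Total: 1 elementary step.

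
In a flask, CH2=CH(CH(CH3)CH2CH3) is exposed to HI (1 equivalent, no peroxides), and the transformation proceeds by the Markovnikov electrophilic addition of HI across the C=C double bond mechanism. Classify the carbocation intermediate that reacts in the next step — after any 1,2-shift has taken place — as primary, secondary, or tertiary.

Step 1: Electrophilic addition begins with the π(C=C) electrons forming a bond to the proton of HI. Following Markovnikov's rule, the resulting cation is secondary. The H–I bond breaks heterolytically, releasing I⁻.
Step 2: A 1,2-hydride shift from the adjacent sec-butyl carbon moves the positive charge from the secondary centre to an adjacent carbon, generating a more stable tertiary carbocation.
The cation rearranges from secondary to tertiary via a 1,2-hydride shift from the adjacent sec-butyl carbon; the tertiary cation is what reacts next.

tertiary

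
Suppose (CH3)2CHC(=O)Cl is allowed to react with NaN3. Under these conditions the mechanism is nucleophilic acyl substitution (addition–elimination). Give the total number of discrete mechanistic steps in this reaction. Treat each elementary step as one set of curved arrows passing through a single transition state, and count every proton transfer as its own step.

2

Step 1: A lone pair on the N of N3⁻ attacks the electrophilic acyl carbon; the π(C=O) electrons move onto oxygen, giving a tetrahedral intermediate.
Step 2: An oxygen lone pair re-forms the C=O π bond as the C–Cl σ-bond breaks; Cl⁻ is expelled.
Total: 2 elementary steps.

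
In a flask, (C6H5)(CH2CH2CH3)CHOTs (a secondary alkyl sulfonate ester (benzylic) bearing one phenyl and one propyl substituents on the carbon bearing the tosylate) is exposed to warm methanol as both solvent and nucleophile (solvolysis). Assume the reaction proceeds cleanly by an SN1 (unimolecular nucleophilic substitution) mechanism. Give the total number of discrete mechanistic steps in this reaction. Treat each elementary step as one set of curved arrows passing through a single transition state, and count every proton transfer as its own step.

3

Step 1: The C–O bond breaks with both electrons going to the tosylate; TsO⁻ leaves and a secondary carbocation remains.
(No 1,2-shift: no single shift to an adjacent carbon would give a more stable cation.)
Step 2: CH3OH donates an oxygen lone pair into the empty p orbital of the cation, giving a protonated ether (an oxonium ion).
Step 3: Deprotonation of the oxonium oxygen by solvent methanol yields the neutral ether.
Total: 3 elementary steps.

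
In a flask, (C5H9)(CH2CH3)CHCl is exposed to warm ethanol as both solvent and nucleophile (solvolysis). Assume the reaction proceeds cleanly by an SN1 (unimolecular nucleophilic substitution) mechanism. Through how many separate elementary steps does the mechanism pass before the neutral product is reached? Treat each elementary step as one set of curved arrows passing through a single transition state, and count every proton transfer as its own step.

4

Step 1: Ionisation: the C–Cl σ-bond cleaves heterolytically; both bonding electrons depart with Cl⁻, leaving a secondary carbocation at the α-carbon.
Step 2: A 1,2-hydride shift from the adjacent cyclopentyl carbon moves the positive charge from the secondary centre to an adjacent carbon, generating a more stable tertiary carbocation.
Step 3: Nucleophilic capture: the oxygen of CH3CH2OH bonds to the cationic carbon, producing an oxonium-ion intermediate.
Step 4: Proton transfer from the O–H of the oxonium ion to a solvent molecule delivers the neutral ether.
Total: 4 elementary steps.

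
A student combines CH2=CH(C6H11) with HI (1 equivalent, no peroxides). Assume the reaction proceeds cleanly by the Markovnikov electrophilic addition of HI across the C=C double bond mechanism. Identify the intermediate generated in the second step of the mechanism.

tertiary carbocation

Step 1: Electrophilic addition begins with the π(C=C) electrons forming a bond to the proton of HI. Following Markovnikov's rule, the resulting cation is secondary. The H–I bond breaks heterolytically, releasing I⁻.
Step 2: Carbocation rearrangement: a 1,2-hydride shift from the adjacent cyclohexyl carbon converts the initially-formed secondary cation into the more stable tertiary cation.
After step 2 the species present is a tertiary carbocation.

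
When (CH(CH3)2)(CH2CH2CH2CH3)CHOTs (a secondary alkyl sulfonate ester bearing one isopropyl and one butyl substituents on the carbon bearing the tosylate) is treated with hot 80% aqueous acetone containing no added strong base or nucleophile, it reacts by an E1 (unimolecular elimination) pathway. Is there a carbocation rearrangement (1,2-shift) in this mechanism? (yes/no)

yes

The first-formed carbocation is secondary.
The adjacent isopropyl carbon already bears 2 other carbon substituents and has a hydrogen to migrate; after a 1,2-hydride shift from that carbon the positive charge sits on a tertiary centre.
Tertiary is more stable than secondary, so the shift occurs.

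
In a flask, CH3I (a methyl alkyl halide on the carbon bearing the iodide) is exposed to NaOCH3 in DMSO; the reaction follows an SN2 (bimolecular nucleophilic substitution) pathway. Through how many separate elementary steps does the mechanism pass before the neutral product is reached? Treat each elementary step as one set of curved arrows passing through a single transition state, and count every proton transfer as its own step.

1

Step 1: CH3O⁻ attacks the back face of the α-carbon while I⁻ departs with the C–I bonding pair — a single concerted displacement through a pentacoordinate transition state.
Total: 1 elementary step.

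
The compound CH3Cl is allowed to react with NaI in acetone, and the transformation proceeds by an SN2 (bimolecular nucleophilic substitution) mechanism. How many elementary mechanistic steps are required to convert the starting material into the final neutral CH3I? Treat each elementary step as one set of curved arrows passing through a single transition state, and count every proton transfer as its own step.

Step 1: Backside attack by I⁻ on the carbon bearing the chloride: the new C–I bond forms as the C–Cl bond breaks, with Walden inversion at carbon.
Total: 1 elementary step.

1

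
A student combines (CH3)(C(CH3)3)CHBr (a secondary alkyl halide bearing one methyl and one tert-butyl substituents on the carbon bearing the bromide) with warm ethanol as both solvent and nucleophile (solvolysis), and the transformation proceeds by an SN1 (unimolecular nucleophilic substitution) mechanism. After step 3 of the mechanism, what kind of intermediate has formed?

Step 1: Rate-determining heterolysis of the C–Br bond gives Br⁻ and a secondary carbocation.
Step 2: A 1,2-methyl shift from the adjacent tert-butyl carbon moves the positive charge from the secondary centre to an adjacent carbon, generating a more stable tertiary carbocation.
Step 3: CH3CH2OH donates an oxygen lone pair into the empty p orbital of the cation, giving a protonated ether (an oxonium ion).
After step 3 the species present is an oxonium ion.

oxonium ion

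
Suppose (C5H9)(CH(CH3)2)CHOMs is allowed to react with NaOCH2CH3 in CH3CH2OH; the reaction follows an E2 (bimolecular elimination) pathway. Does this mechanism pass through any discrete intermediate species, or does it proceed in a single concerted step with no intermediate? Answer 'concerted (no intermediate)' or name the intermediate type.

concerted (no intermediate)

The strong base CH3CH2O⁻ removes a β-hydrogen; in the same concerted event the electrons of the breaking C–H bond form the new π(C=C) bond and the C–O σ-bond breaks, expelling MsO⁻. Anti-periplanar geometry; one transition state.
All bond changes occur in one transition state; no discrete intermediate is formed.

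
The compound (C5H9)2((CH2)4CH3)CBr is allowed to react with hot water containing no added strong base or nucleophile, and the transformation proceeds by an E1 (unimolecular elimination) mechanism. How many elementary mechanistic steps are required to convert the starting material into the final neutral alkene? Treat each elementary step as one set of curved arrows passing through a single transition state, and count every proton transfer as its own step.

Step 1: Ionisation: the C–Br σ-bond cleaves heterolytically; both bonding electrons depart with Br⁻, leaving a tertiary carbocation at the α-carbon.
(No 1,2-shift: no single shift to an adjacent carbon would give a more stable cation.)
Step 2: Loss of a β-proton to a water molecule of the solvent: the C–H bonding pair collapses toward the cationic carbon to form the C=C π bond, yielding the alkene.
Total: 2 elementary steps.

2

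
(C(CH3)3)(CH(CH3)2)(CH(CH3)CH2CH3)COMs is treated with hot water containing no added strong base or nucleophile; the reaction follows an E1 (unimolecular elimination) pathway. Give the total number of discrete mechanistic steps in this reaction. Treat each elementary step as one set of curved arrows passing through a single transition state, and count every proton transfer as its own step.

Step 1: Unassisted departure of MsO⁻ (taking the C–O bonding pair) generates a tertiary carbocation.
(No 1,2-shift: no single shift to an adjacent carbon would give a more stable cation.)
Step 2: Loss of a β-proton to a water molecule of the solvent: the C–H bonding pair collapses toward the cationic carbon to form the C=C π bond, yielding the alkene.
Total: 2 elementary steps.

2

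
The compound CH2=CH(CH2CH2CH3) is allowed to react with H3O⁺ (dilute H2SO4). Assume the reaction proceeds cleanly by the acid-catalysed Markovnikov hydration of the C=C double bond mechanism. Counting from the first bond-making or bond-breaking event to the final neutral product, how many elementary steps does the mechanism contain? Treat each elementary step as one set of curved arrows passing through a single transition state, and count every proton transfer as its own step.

3

Step 1: The π electrons of the C=C bond attack a proton of H3O⁺; Markovnikov addition places the new C–H on the less-substituted alkene carbon, so the positive charge ends up on the more-substituted carbon — a secondary carbocation. H2O is released.
(No 1,2-shift: no single shift to an adjacent carbon would give a more stable cation.)
Step 2: A lone pair on the oxygen of H2O attacks the carbocation, forming a C–O bond and an oxonium ion (a protonated alcohol).
Step 3: Proton transfer from the O–H of the oxonium ion to H2O completes the catalytic cycle and yields the alcohol.
Total: 3 elementary steps.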